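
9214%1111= 326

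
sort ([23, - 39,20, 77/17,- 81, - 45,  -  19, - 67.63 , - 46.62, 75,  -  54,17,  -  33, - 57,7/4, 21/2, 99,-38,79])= [ - 81 , - 67.63, - 57, - 54,  -  46.62,- 45, - 39,-38, - 33, -19,  7/4,77/17,21/2,17,20, 23, 75 , 79,99 ]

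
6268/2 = 3134=3134.00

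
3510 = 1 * 3510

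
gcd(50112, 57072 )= 1392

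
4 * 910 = 3640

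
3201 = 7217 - 4016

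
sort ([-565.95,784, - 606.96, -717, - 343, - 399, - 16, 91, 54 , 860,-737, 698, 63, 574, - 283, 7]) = [ - 737 , - 717, - 606.96, - 565.95, - 399,  -  343, - 283, - 16 , 7, 54, 63,91, 574,698, 784,  860]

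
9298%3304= 2690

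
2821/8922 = 2821/8922 = 0.32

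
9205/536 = 9205/536 =17.17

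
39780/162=245 + 5/9 = 245.56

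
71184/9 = 7909+1/3  =  7909.33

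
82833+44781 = 127614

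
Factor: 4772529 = 3^2*17^1*31193^1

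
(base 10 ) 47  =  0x2F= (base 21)25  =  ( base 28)1j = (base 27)1k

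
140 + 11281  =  11421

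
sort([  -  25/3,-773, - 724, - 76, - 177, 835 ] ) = [ -773, - 724,- 177,  -  76,- 25/3, 835 ]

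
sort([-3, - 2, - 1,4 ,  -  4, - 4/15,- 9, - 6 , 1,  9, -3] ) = [ - 9, -6, - 4, - 3, - 3 , - 2, - 1,  -  4/15, 1,4, 9] 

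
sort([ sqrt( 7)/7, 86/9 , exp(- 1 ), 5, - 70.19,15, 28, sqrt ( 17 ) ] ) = [-70.19, exp( - 1), sqrt(7) /7, sqrt( 17 ),5, 86/9, 15,28] 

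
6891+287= 7178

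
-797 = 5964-6761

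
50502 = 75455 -24953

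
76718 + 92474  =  169192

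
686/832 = 343/416=0.82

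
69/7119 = 23/2373 = 0.01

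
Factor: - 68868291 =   -  3^1*22956097^1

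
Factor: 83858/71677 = 2^1* 23^1*229^( - 1 )*313^( - 1 )*1823^1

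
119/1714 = 119/1714 = 0.07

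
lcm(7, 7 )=7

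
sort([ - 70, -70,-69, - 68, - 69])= [ - 70, - 70, - 69, - 69, - 68]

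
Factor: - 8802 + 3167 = - 5^1*7^2*23^1 = - 5635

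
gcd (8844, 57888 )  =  804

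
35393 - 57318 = -21925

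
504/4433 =504/4433 = 0.11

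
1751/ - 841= -3 + 772/841 =- 2.08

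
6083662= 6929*878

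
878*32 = 28096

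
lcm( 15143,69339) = 1317441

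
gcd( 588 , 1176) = 588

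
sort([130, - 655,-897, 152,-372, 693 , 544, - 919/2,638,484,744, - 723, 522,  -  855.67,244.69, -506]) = [ - 897,- 855.67, - 723, - 655,-506,-919/2, - 372,130,152,244.69, 484,522,544, 638, 693, 744 ]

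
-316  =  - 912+596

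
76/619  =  76/619  =  0.12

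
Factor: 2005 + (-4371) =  - 2^1 *7^1*13^2 = - 2366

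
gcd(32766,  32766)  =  32766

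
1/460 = 1/460= 0.00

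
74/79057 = 74/79057 = 0.00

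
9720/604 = 2430/151  =  16.09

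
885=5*177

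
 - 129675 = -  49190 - 80485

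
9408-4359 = 5049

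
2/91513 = 2/91513 =0.00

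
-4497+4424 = - 73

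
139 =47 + 92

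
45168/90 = 7528/15 = 501.87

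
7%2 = 1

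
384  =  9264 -8880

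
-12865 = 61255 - 74120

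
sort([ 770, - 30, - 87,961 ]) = [ - 87,-30, 770,961]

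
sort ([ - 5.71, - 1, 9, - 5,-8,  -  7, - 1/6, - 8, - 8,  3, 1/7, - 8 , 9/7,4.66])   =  [  -  8,-8, - 8, - 8, - 7, -5.71, - 5, - 1, - 1/6, 1/7, 9/7 , 3, 4.66, 9]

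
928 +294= 1222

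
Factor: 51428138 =2^1*23^1*1118003^1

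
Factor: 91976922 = 2^1*3^2*29^1*176201^1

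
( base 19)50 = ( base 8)137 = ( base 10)95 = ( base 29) 38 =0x5F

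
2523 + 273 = 2796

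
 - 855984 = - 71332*12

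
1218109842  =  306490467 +911619375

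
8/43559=8/43559 = 0.00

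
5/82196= 5/82196  =  0.00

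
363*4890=1775070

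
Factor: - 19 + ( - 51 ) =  - 2^1*5^1*7^1 = - 70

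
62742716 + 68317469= 131060185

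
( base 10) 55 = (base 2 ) 110111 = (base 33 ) 1M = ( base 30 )1P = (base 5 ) 210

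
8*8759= 70072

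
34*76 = 2584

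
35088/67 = 523  +  47/67 = 523.70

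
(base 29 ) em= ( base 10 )428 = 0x1AC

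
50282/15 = 3352 + 2/15 = 3352.13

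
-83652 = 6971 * ( - 12 )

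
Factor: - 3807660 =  - 2^2*3^1*5^1*17^1*3733^1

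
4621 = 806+3815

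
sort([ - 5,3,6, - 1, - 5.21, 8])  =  [ - 5.21,-5, -1, 3, 6, 8]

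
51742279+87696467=139438746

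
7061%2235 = 356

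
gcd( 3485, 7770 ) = 5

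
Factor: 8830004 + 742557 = 19^1*503819^1 = 9572561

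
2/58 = 1/29 = 0.03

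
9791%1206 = 143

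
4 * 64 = 256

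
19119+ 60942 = 80061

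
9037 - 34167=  - 25130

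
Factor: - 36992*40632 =-1503058944 = - 2^10*3^1*17^2*1693^1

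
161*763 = 122843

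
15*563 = 8445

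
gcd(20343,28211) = 1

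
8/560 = 1/70 =0.01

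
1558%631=296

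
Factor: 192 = 2^6*3^1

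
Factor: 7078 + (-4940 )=2^1*1069^1 =2138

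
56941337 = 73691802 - 16750465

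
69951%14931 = 10227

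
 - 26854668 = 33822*( -794 )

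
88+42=130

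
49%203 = 49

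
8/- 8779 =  - 8/8779 = - 0.00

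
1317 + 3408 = 4725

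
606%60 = 6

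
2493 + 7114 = 9607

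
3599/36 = 99  +  35/36 = 99.97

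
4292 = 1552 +2740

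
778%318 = 142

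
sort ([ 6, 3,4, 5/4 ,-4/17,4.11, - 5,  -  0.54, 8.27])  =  [-5, - 0.54, - 4/17,5/4, 3, 4, 4.11, 6,8.27]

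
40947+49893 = 90840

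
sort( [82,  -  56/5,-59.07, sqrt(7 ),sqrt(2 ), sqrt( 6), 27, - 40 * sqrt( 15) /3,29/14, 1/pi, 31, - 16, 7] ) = [ - 59.07, - 40*sqrt( 15 )/3,-16, - 56/5  ,  1/pi, sqrt (2 ), 29/14, sqrt( 6), sqrt(7)  ,  7, 27,  31,82] 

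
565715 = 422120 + 143595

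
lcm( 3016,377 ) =3016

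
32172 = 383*84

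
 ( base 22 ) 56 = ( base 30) 3Q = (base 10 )116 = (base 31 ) 3N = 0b1110100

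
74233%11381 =5947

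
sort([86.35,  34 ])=[34, 86.35]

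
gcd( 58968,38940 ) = 12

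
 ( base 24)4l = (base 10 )117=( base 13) 90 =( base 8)165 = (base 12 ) 99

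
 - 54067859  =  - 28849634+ - 25218225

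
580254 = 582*997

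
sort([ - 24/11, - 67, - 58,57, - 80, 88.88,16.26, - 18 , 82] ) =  [-80, - 67, - 58, - 18,-24/11,16.26,57,82,  88.88]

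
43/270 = 43/270  =  0.16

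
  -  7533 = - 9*837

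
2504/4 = 626 = 626.00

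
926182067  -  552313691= 373868376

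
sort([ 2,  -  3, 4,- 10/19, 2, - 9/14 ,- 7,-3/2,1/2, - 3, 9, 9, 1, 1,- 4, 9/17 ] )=[- 7, - 4,-3,-3, - 3/2,  -  9/14, - 10/19, 1/2, 9/17 , 1, 1, 2, 2, 4, 9, 9 ] 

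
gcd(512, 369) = 1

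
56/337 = 56/337 = 0.17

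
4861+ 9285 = 14146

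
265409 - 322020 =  - 56611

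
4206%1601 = 1004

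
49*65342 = 3201758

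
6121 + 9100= 15221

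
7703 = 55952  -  48249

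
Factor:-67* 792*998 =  - 2^4*3^2*11^1*67^1 * 499^1=   - 52957872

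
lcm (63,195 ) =4095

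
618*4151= 2565318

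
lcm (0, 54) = 0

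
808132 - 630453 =177679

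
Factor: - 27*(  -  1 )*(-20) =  -540= - 2^2*3^3*5^1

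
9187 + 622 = 9809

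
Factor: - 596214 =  - 2^1*3^3*61^1*181^1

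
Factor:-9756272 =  - 2^4 * 19^1*67^1*479^1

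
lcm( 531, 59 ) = 531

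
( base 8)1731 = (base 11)816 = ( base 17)36G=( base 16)3D9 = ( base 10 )985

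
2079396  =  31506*66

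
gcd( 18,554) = 2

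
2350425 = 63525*37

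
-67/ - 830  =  67/830 = 0.08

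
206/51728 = 103/25864 = 0.00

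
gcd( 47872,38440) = 8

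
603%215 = 173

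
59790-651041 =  - 591251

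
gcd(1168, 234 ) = 2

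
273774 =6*45629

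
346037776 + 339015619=685053395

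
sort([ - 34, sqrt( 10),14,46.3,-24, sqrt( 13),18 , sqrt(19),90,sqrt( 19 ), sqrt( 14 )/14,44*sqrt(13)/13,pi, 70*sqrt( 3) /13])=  [-34,-24,  sqrt(14 )/14 , pi,sqrt( 10), sqrt( 13), sqrt(19) , sqrt(19 ), 70*sqrt( 3) /13, 44*sqrt( 13)/13, 14 , 18,  46.3, 90]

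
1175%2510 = 1175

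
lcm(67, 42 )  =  2814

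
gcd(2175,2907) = 3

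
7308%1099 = 714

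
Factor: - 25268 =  -2^2 * 6317^1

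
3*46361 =139083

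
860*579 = 497940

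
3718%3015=703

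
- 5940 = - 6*990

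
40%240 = 40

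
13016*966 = 12573456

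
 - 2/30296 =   -  1 + 15147/15148 = - 0.00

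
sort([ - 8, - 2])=[ - 8, - 2 ]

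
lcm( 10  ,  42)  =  210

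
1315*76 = 99940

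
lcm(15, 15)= 15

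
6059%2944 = 171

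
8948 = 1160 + 7788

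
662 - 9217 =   -  8555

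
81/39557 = 81/39557 = 0.00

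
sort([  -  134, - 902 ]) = [ - 902, - 134] 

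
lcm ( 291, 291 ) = 291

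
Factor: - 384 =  - 2^7*3^1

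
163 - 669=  - 506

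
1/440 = 1/440  =  0.00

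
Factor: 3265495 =5^1 *233^1*2803^1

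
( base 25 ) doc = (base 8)21041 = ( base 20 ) 11GH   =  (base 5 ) 234422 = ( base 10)8737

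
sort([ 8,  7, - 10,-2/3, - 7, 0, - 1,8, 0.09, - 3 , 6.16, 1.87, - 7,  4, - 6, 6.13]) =[-10, - 7, - 7, - 6 , - 3, - 1, - 2/3, 0, 0.09, 1.87, 4,6.13,6.16, 7, 8,8]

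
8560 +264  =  8824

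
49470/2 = 24735 = 24735.00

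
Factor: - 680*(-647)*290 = 2^4*5^2*17^1* 29^1*647^1 = 127588400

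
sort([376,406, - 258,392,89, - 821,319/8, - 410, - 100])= [ - 821, - 410, - 258, - 100,319/8,89, 376,392,406]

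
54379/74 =734 + 63/74 = 734.85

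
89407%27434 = 7105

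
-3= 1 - 4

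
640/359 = 1  +  281/359 = 1.78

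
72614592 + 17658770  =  90273362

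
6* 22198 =133188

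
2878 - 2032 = 846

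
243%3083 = 243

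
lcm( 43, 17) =731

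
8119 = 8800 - 681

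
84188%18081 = 11864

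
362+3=365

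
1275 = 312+963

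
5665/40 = 1133/8 = 141.62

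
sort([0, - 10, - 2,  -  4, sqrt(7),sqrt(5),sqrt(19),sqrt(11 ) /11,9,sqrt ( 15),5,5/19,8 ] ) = [-10,-4, - 2,0,5/19, sqrt ( 11 )/11, sqrt( 5 ),sqrt ( 7), sqrt(15 ),  sqrt( 19),5,8, 9 ]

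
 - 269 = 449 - 718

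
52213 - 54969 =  - 2756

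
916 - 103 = 813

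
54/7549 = 54/7549 = 0.01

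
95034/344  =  47517/172 =276.26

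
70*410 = 28700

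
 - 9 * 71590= - 644310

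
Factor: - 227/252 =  - 2^( - 2 )*3^( -2)*7^( - 1 )*227^1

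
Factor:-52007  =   - 131^1*397^1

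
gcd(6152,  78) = 2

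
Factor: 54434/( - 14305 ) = - 2^1*5^(-1 )*17^1*1601^1*2861^( - 1)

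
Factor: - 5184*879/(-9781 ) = 2^6*3^5 * 293^1*9781^(-1) = 4556736/9781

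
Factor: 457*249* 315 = 3^3*5^1 * 7^1*83^1*457^1 = 35844795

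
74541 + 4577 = 79118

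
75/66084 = 25/22028 = 0.00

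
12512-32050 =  - 19538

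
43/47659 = 43/47659 = 0.00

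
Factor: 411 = 3^1 *137^1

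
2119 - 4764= - 2645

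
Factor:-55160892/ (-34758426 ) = 2^1 * 3^2*47^1*431^ ( - 1)*10867^1*13441^ (-1 )= 9193482/5793071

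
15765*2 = 31530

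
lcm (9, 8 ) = 72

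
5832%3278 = 2554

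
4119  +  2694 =6813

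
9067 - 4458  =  4609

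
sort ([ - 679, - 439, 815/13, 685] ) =[ - 679, - 439, 815/13,685]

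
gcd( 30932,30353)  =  1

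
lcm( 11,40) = 440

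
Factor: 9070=2^1*5^1*907^1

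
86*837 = 71982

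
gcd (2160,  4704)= 48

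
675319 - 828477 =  - 153158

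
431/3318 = 431/3318  =  0.13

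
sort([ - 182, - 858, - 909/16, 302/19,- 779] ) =[ - 858 , - 779, - 182, - 909/16,302/19]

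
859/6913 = 859/6913 = 0.12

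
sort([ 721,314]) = [ 314, 721]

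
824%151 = 69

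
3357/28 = 3357/28 = 119.89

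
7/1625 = 7/1625 = 0.00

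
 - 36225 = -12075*3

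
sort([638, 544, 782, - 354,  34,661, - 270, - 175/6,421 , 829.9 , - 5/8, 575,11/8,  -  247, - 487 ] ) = [ - 487, - 354, - 270,-247,-175/6,-5/8, 11/8,34, 421, 544, 575,  638, 661, 782, 829.9 ]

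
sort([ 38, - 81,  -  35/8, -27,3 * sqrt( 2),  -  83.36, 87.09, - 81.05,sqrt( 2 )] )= [ - 83.36, - 81.05, - 81, - 27,  -  35/8, sqrt( 2) , 3 * sqrt( 2 ),38,87.09] 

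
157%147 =10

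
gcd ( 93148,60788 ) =4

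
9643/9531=1 + 112/9531 = 1.01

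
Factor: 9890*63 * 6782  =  2^2 * 3^2*5^1*7^1*23^1*43^1*3391^1 = 4225660740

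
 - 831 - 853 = - 1684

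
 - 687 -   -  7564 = 6877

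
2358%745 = 123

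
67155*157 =10543335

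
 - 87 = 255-342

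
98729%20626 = 16225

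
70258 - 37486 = 32772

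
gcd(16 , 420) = 4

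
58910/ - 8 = -29455/4  =  - 7363.75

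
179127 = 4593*39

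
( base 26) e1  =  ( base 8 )555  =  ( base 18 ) 125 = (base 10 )365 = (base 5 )2430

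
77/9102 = 77/9102 = 0.01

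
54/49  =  1 +5/49 = 1.10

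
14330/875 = 16+66/175 = 16.38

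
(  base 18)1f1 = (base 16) 253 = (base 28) L7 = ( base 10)595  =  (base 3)211001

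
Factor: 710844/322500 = 59237/26875 = 5^(  -  4)*37^1*43^( - 1)*1601^1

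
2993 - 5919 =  - 2926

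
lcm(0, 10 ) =0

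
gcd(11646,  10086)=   6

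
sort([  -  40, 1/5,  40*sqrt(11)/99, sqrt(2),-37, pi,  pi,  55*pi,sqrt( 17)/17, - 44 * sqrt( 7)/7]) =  [ - 40, - 37,- 44*sqrt( 7 )/7,1/5, sqrt ( 17) /17,40*sqrt( 11 )/99, sqrt(2 ) , pi, pi, 55*pi] 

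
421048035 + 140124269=561172304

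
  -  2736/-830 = 3 + 123/415 = 3.30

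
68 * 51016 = 3469088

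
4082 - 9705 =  - 5623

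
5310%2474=362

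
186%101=85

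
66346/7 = 9478 = 9478.00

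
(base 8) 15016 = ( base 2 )1101000001110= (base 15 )1e9a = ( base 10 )6670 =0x1A0E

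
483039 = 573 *843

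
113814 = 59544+54270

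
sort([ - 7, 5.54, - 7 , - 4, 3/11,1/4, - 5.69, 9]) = [ - 7, - 7, - 5.69, - 4,1/4, 3/11, 5.54, 9]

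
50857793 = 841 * 60473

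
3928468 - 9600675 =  - 5672207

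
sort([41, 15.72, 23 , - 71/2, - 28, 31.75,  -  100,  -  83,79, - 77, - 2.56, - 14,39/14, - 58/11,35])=[ - 100, - 83, - 77, - 71/2, - 28, - 14, - 58/11, - 2.56,39/14, 15.72, 23, 31.75, 35, 41, 79]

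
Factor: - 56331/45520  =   - 2^( - 4 )*3^2*5^( - 1)*11^1  =  - 99/80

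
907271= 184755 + 722516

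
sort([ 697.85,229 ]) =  [ 229, 697.85]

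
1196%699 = 497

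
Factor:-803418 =-2^1*3^1 * 7^1 * 11^1*37^1*47^1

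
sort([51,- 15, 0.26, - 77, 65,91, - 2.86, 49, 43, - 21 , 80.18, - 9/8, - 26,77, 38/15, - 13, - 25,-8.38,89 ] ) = [ - 77,-26, - 25,-21, - 15, - 13, - 8.38, - 2.86, - 9/8, 0.26 , 38/15,43 , 49, 51, 65, 77 , 80.18,  89,91 ] 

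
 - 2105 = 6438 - 8543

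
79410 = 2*39705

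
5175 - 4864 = 311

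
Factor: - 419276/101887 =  - 2^2*11^1*13^1*139^ ( - 1) = -  572/139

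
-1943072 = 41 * ( - 47392) 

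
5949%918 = 441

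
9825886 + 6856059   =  16681945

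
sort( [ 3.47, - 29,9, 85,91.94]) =[-29, 3.47 , 9, 85, 91.94 ] 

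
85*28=2380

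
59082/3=19694 = 19694.00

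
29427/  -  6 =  - 4905 + 1/2 = - 4904.50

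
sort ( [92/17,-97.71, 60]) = [-97.71  ,  92/17, 60] 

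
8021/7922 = 8021/7922 = 1.01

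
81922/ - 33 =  - 2483 + 17/33 =- 2482.48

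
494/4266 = 247/2133 = 0.12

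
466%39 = 37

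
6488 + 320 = 6808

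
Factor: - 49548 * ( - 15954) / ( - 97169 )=- 2^3*3^2*2659^1*4129^1*97169^(-1 ) =- 790488792/97169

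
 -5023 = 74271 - 79294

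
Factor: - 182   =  -2^1*7^1 *13^1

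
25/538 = 25/538=0.05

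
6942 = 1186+5756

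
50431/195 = 258 + 121/195 = 258.62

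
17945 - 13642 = 4303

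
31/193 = 31/193 = 0.16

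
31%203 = 31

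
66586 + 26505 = 93091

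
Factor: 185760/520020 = 2^3*3^(  -  2 ) * 43^1*107^(- 1 )= 344/963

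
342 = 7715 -7373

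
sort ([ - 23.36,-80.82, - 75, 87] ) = [ - 80.82, - 75, - 23.36, 87]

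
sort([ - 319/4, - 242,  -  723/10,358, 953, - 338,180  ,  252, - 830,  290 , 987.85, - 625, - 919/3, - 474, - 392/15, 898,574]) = [ - 830,  -  625, - 474,  -  338,  -  919/3, - 242, - 319/4, - 723/10, - 392/15,180,252,290,358,574  ,  898, 953,987.85 ]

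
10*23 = 230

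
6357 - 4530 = 1827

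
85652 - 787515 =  - 701863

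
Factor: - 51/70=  - 2^( -1)*3^1 * 5^( - 1 )*7^( - 1 )*17^1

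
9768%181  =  175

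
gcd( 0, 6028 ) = 6028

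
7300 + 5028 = 12328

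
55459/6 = 9243 + 1/6 = 9243.17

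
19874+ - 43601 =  - 23727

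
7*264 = 1848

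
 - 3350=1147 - 4497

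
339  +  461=800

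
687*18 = 12366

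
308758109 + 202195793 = 510953902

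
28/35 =4/5 = 0.80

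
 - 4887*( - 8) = 39096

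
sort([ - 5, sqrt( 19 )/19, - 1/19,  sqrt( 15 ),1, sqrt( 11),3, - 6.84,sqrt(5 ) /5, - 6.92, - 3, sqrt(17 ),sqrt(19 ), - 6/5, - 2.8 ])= [ - 6.92, - 6.84 , - 5, - 3, - 2.8, - 6/5, - 1/19 , sqrt( 19)/19,sqrt (5) /5,1,3,sqrt(11),  sqrt( 15 ),sqrt( 17 ),sqrt( 19 )]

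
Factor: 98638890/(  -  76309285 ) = - 2^1*3^1*7^1*13^( - 1)*23^( - 1)*241^1  *1949^1*51043^(-1 )= - 19727778/15261857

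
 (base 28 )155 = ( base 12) 655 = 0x3a1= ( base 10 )929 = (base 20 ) 269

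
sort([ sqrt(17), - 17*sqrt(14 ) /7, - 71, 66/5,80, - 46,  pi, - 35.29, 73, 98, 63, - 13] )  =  [  -  71, - 46, - 35.29, - 13, - 17*sqrt(14 )/7, pi,sqrt(17 ),  66/5 , 63, 73,  80, 98]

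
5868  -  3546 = 2322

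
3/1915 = 3/1915 = 0.00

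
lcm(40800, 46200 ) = 3141600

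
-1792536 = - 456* 3931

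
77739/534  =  145 + 103/178 = 145.58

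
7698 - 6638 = 1060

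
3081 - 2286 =795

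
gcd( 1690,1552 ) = 2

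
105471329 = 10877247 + 94594082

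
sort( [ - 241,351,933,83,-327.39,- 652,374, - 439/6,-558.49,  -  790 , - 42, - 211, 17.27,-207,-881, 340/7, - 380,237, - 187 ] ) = [  -  881, - 790,-652,-558.49,-380 ,-327.39, -241, -211,-207,-187,  -  439/6, - 42, 17.27, 340/7,  83,237, 351, 374, 933 ]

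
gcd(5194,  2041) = 1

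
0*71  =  0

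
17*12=204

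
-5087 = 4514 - 9601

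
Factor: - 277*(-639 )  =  177003 = 3^2*71^1*277^1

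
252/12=21 = 21.00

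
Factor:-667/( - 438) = 2^( - 1)*3^( - 1) * 23^1  *  29^1 * 73^(-1 )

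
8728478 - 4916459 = 3812019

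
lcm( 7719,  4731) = 146661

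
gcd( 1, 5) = 1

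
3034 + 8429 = 11463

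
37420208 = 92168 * 406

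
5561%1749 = 314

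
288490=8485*34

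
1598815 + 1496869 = 3095684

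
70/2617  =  70/2617 = 0.03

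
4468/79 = 4468/79=56.56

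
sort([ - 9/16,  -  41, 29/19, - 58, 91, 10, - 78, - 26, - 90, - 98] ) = [ -98, - 90, - 78, - 58, - 41,- 26, - 9/16,29/19 , 10, 91] 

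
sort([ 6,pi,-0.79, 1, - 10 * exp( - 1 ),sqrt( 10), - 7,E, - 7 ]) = [ -7, - 7 , - 10 *exp ( - 1 ),-0.79,  1, E, pi, sqrt( 10), 6 ] 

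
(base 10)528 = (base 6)2240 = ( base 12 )380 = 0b1000010000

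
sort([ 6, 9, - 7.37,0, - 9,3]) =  [  -  9, - 7.37,0,  3,6, 9 ]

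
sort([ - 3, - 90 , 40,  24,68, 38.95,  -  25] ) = [-90, - 25, - 3,  24, 38.95, 40, 68 ]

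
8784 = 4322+4462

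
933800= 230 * 4060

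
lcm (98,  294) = 294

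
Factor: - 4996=  -  2^2*1249^1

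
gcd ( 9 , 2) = 1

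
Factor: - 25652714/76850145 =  -2^1 * 3^( - 2 )*5^( - 1 ) * 29^( - 1)*109^1 * 58889^ ( - 1 )*117673^1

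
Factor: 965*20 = 2^2 * 5^2 * 193^1 = 19300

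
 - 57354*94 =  - 5391276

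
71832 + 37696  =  109528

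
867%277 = 36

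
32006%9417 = 3755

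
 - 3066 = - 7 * 438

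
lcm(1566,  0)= 0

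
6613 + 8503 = 15116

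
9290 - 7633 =1657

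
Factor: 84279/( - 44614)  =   - 2^(-1)*3^1 * 13^1*2161^1*22307^(-1 )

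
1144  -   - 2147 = 3291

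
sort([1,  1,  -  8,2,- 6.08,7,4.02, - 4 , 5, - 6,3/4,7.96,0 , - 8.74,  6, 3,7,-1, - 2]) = [-8.74, - 8,-6.08,- 6, -4, - 2 ,  -  1,0, 3/4,1, 1 , 2, 3 , 4.02, 5,  6 , 7, 7,7.96]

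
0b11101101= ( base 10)237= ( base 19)C9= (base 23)a7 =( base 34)6x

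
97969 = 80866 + 17103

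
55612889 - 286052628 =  -230439739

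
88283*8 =706264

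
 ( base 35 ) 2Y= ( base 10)104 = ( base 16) 68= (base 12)88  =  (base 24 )48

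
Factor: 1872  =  2^4*3^2*13^1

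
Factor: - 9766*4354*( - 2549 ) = 108386447036 =2^2*7^1*19^1*257^1*311^1* 2549^1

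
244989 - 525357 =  - 280368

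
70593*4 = 282372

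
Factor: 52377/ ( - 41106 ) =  - 79/62 = - 2^( - 1)*31^(  -  1)*79^1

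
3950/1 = 3950= 3950.00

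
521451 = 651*801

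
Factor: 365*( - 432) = -2^4*3^3*5^1*73^1=-157680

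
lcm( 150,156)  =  3900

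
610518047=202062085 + 408455962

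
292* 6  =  1752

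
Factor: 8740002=2^1*3^1*1456667^1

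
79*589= 46531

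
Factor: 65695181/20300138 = 2^ (-1)*151^ ( - 1)*67219^ ( - 1)* 65695181^1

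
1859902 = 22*84541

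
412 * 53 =21836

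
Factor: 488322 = 2^1*3^3*9043^1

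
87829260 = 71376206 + 16453054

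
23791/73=325 + 66/73 = 325.90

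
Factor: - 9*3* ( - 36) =2^2*3^5=972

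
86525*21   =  1817025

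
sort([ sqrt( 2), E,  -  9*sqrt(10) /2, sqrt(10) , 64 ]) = [  -  9*sqrt ( 10)/2, sqrt(2), E, sqrt(10),  64] 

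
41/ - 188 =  - 1 + 147/188  =  -0.22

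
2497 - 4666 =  -2169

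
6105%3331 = 2774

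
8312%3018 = 2276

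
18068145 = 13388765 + 4679380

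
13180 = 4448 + 8732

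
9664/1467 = 9664/1467 = 6.59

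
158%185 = 158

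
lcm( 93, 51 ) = 1581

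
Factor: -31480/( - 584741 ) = 2^3*5^1*743^(-1) = 40/743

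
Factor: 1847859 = 3^1 * 13^1*47381^1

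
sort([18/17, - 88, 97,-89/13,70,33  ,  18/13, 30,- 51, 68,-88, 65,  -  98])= [ - 98,-88,  -  88, - 51,-89/13,18/17, 18/13,30 , 33,65,  68, 70, 97 ]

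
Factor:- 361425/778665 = -395/851 = -5^1*23^( - 1 )*37^( - 1)*79^1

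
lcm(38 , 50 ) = 950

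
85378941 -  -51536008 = 136914949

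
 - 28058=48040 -76098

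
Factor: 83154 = 2^1*3^1 * 13859^1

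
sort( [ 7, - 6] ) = [ - 6, 7] 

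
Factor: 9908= 2^2*2477^1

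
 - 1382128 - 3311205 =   -  4693333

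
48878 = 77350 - 28472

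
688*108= 74304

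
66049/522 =126+277/522=126.53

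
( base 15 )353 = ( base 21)1ei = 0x2f1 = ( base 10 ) 753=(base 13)45c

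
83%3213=83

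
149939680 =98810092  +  51129588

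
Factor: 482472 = 2^3 * 3^2*6701^1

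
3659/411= 3659/411= 8.90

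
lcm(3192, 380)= 15960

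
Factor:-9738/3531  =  -2^1*3^1*11^(-1)*107^( - 1 )*541^1 = - 3246/1177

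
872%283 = 23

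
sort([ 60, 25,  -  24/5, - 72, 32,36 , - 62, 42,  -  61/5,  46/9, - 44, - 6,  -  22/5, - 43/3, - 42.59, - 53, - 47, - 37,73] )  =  [ - 72,  -  62, - 53,-47, - 44  , - 42.59, - 37,  -  43/3, - 61/5, - 6, - 24/5 , - 22/5 , 46/9, 25,32,  36,42, 60, 73] 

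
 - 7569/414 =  - 19 + 33/46 = - 18.28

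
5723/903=6 + 305/903 = 6.34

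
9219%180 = 39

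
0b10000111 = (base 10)135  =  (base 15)90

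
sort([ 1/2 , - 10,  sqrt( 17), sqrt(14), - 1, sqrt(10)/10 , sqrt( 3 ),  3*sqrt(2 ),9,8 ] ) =[ - 10, - 1, sqrt(10 ) /10,  1/2,sqrt (3 ), sqrt(14 ),sqrt(17 ),3*sqrt(2 ),8 , 9 ] 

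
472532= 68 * 6949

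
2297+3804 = 6101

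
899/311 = 899/311 = 2.89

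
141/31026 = 47/10342 = 0.00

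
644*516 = 332304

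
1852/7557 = 1852/7557=0.25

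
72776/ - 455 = -160 + 24/455 = - 159.95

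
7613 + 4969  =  12582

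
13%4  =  1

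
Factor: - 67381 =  - 43^1* 1567^1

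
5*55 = 275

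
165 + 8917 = 9082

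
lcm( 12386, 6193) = 12386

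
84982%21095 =602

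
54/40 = 27/20 = 1.35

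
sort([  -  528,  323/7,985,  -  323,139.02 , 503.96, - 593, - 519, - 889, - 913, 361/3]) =[  -  913 , - 889 , - 593, - 528, - 519, - 323,  323/7,361/3, 139.02, 503.96,985 ] 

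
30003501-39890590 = -9887089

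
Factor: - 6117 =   -  3^1*2039^1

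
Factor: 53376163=37^1*1442599^1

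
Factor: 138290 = 2^1 * 5^1 * 13829^1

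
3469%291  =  268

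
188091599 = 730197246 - 542105647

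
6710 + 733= 7443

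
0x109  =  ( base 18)ED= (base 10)265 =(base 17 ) FA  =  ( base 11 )221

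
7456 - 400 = 7056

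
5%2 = 1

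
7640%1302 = 1130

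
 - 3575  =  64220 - 67795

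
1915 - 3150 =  - 1235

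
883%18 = 1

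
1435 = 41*35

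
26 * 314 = 8164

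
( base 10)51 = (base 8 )63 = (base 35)1G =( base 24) 23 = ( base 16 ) 33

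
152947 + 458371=611318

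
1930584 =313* 6168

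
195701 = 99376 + 96325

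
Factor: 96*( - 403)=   -  38688=- 2^5*3^1 * 13^1*31^1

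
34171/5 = 34171/5 = 6834.20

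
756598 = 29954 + 726644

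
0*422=0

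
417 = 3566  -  3149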